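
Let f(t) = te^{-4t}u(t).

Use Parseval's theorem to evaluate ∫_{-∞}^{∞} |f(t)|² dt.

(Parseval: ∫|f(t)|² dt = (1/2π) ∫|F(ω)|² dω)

∫|f(t)|² dt = \frac{1}{256}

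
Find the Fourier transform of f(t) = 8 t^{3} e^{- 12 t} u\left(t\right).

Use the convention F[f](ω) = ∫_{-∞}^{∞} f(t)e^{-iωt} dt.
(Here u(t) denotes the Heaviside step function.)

F(ω) = \frac{48}{\left(i \omega + 12\right)^{4}}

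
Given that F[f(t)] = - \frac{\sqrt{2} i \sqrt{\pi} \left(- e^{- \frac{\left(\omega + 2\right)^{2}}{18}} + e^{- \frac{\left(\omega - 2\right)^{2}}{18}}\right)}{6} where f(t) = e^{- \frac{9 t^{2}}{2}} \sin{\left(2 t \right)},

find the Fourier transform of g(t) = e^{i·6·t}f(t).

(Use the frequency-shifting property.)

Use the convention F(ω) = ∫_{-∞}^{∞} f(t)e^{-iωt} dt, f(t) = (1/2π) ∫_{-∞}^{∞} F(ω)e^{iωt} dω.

F[g](ω) = \frac{\sqrt{2} i \sqrt{\pi} \left(- e^{\frac{4 \omega}{9}} + e^{\frac{8}{3}}\right) e^{- \frac{\omega^{2}}{18} + \frac{4 \omega}{9} - \frac{32}{9}}}{6}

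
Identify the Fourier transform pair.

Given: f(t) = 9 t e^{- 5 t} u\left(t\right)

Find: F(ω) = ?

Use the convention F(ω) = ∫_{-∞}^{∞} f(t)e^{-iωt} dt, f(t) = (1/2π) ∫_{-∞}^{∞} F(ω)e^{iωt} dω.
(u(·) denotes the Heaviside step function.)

F(ω) = \frac{9}{\left(i \omega + 5\right)^{2}}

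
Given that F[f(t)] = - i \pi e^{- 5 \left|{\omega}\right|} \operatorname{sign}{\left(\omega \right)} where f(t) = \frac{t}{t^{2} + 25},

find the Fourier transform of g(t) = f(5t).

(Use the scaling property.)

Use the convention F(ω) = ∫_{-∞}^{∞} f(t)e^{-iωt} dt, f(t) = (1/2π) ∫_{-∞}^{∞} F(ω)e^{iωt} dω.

F[g](ω) = - \frac{i \pi e^{- \left|{\omega}\right|} \operatorname{sign}{\left(\omega \right)}}{5}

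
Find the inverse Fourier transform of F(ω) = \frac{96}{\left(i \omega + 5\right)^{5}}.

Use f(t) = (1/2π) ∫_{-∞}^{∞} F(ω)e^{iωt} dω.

f(t) = 4 t^{4} e^{- 5 t} u\left(t\right)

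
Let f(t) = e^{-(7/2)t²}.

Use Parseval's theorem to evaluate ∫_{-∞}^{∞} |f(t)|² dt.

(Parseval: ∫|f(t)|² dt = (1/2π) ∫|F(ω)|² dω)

∫|f(t)|² dt = \frac{\sqrt{7} \sqrt{\pi}}{7}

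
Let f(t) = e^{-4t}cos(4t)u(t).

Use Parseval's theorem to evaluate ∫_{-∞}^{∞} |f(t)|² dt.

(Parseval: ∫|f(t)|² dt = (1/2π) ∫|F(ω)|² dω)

∫|f(t)|² dt = \frac{3}{32}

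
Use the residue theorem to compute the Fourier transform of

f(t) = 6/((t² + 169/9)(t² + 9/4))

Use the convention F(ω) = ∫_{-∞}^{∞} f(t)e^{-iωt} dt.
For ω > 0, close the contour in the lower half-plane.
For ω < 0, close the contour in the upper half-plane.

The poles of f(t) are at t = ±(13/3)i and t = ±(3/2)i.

Let g(z) = f(z)e^{-iωz}; for large |z| the factor e^{-iωz} decays in the lower half-plane when ω > 0 and in the upper half-plane when ω < 0.

Case ω > 0 (lower half-plane, clockwise contour ⇒ F(ω) = -2πi·ΣRes):
  Res_{z = - \frac{13 i}{3}} g(z) = - \frac{324 i e^{- \frac{13 \omega}{3}}}{7735}
  Res_{z = - \frac{3 i}{2}} g(z) = \frac{72 i e^{- \frac{3 \omega}{2}}}{595}
  F(ω) = -2πi·ΣRes = \frac{144 \pi e^{- \frac{3 \omega}{2}}}{595} - \frac{648 \pi e^{- \frac{13 \omega}{3}}}{7735}

Case ω < 0 (upper half-plane, counterclockwise contour ⇒ F(ω) = +2πi·ΣRes):
  Res_{z = \frac{13 i}{3}} g(z) = \frac{324 i e^{\frac{13 \omega}{3}}}{7735}
  Res_{z = \frac{3 i}{2}} g(z) = - \frac{72 i e^{\frac{3 \omega}{2}}}{595}
  F(ω) = 2πi·ΣRes = \frac{72 \pi \left(- 9 e^{\frac{13 \omega}{3}} + 26 e^{\frac{3 \omega}{2}}\right)}{7735}

Both cases combine into a single formula in |ω|:

F(ω) = \frac{144 \pi e^{- \frac{3 \left|{\omega}\right|}{2}}}{595} - \frac{648 \pi e^{- \frac{13 \left|{\omega}\right|}{3}}}{7735}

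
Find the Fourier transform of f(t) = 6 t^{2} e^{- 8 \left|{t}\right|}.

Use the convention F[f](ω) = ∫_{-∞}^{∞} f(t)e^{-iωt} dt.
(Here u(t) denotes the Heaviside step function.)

F(ω) = \frac{192 \left(64 - 3 \omega^{2}\right)}{\left(\omega^{2} + 64\right)^{3}}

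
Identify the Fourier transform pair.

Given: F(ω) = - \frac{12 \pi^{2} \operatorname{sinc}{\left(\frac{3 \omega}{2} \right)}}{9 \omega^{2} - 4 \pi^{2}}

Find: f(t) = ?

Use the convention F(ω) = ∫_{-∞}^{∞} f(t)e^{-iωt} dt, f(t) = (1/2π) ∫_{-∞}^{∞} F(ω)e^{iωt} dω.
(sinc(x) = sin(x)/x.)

f(t) = 2 \left(\begin{cases} \frac{\cos{\left(\frac{2 \pi t}{3} \right)}}{2} + \frac{1}{2} & \text{for}\: \left|{t}\right| < \frac{3}{2} \\0 & \text{otherwise} \end{cases}\right)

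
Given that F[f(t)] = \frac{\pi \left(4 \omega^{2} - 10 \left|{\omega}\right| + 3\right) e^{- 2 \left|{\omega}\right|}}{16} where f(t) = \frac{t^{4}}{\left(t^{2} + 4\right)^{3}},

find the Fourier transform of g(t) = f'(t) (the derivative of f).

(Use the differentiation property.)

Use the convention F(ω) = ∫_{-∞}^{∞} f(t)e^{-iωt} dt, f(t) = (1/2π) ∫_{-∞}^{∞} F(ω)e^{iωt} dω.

F[g](ω) = \frac{i \pi \omega \left(4 \omega^{2} - 10 \left|{\omega}\right| + 3\right) e^{- 2 \left|{\omega}\right|}}{16}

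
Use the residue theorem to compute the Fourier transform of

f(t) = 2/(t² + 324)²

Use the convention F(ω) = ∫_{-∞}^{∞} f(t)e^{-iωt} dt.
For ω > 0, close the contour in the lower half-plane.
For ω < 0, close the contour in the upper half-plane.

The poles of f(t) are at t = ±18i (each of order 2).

Let g(z) = f(z)e^{-iωz}; for large |z| the factor e^{-iωz} decays in the lower half-plane when ω > 0 and in the upper half-plane when ω < 0.

Case ω > 0 (lower half-plane, clockwise contour ⇒ F(ω) = -2πi·ΣRes):
  Res_{z = - 18 i} g(z) = \frac{i \left(18 \omega + 1\right) e^{- 18 \omega}}{11664} (pole of order 2)
  F(ω) = -2πi·ΣRes = \frac{\pi \left(18 \omega + 1\right) e^{- 18 \omega}}{5832}

Case ω < 0 (upper half-plane, counterclockwise contour ⇒ F(ω) = +2πi·ΣRes):
  Res_{z = 18 i} g(z) = \frac{i \left(18 \omega - 1\right) e^{18 \omega}}{11664} (pole of order 2)
  F(ω) = 2πi·ΣRes = \frac{\pi \left(1 - 18 \omega\right) e^{18 \omega}}{5832}

Both cases combine into a single formula in |ω|:

F(ω) = \frac{\pi \left(18 \left|{\omega}\right| + 1\right) e^{- 18 \left|{\omega}\right|}}{5832}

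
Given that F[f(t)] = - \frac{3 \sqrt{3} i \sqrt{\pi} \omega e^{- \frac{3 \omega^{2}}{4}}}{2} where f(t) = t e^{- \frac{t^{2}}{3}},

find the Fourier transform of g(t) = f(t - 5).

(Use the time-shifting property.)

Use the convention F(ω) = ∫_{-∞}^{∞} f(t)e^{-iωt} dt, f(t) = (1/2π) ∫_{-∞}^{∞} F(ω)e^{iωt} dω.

F[g](ω) = - \frac{3 \sqrt{3} i \sqrt{\pi} \omega e^{- \frac{\omega \left(3 \omega + 20 i\right)}{4}}}{2}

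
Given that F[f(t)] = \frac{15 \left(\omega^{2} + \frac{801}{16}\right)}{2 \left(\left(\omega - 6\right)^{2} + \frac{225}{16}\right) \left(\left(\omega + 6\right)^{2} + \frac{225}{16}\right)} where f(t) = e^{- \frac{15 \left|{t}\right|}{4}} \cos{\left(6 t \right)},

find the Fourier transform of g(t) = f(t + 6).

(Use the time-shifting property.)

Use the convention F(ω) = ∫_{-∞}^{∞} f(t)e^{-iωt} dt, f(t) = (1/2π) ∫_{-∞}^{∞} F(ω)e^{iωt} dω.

F[g](ω) = \frac{\left(1920 \omega^{2} + 96120\right) e^{6 i \omega}}{256 \omega^{4} - 11232 \omega^{2} + 641601}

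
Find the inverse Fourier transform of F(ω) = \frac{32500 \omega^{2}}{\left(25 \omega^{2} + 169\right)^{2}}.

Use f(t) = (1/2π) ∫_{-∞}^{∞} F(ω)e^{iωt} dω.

f(t) = 5 \left(1 - \frac{13 \left|{t}\right|}{5}\right) e^{- \frac{13 \left|{t}\right|}{5}}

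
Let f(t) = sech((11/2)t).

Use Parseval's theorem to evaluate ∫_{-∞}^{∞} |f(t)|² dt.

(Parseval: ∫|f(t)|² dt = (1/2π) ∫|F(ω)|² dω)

∫|f(t)|² dt = \frac{4}{11}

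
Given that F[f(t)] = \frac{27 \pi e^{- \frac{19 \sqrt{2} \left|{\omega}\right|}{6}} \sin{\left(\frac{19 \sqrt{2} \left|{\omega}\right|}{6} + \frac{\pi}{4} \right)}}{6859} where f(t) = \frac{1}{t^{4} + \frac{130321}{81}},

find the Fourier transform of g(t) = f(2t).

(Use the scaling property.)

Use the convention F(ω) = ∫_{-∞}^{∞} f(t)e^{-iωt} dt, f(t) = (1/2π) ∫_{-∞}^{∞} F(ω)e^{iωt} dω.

F[g](ω) = \frac{27 \pi e^{- \frac{19 \sqrt{2} \left|{\omega}\right|}{12}} \sin{\left(\frac{19 \sqrt{2} \left|{\omega}\right|}{12} + \frac{\pi}{4} \right)}}{13718}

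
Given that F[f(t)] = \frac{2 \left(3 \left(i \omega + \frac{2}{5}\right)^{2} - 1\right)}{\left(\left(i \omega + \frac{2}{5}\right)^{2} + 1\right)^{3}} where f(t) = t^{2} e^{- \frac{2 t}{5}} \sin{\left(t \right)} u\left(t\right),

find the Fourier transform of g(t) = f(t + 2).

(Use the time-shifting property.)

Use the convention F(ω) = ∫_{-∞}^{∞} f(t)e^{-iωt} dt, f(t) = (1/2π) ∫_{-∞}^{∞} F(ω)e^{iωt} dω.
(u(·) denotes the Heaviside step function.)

F[g](ω) = \frac{\left(3750 \left(5 i \omega + 2\right)^{2} - 31250\right) e^{2 i \omega}}{\left(\left(5 i \omega + 2\right)^{2} + 25\right)^{3}}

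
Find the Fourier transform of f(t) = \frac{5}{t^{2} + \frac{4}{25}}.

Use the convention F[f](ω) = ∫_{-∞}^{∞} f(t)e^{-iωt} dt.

F(ω) = \frac{25 \pi e^{- \frac{2 \left|{\omega}\right|}{5}}}{2}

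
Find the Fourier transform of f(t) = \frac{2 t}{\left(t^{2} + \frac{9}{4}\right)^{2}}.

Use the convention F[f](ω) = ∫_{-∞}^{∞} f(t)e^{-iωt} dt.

F(ω) = - \frac{2 i \pi \omega e^{- \frac{3 \left|{\omega}\right|}{2}}}{3}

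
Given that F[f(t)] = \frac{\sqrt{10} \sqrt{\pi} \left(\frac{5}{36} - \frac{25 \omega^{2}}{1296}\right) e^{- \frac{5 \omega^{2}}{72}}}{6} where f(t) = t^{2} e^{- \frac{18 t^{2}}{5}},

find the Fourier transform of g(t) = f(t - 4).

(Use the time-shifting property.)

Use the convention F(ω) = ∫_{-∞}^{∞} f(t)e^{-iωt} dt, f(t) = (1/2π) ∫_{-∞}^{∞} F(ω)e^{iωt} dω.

F[g](ω) = \frac{5 \sqrt{10} \sqrt{\pi} \left(36 - 5 \omega^{2}\right) e^{- \frac{\omega \left(5 \omega + 288 i\right)}{72}}}{7776}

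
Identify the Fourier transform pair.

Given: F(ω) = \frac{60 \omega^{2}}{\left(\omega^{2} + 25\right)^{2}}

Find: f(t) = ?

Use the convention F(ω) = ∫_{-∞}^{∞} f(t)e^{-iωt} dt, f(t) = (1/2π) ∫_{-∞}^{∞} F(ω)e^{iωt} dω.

f(t) = 3 \left(1 - 5 \left|{t}\right|\right) e^{- 5 \left|{t}\right|}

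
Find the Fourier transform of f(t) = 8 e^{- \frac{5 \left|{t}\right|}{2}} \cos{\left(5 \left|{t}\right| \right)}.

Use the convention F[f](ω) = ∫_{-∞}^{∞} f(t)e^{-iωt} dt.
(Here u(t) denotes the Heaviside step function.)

F(ω) = \frac{160 \left(4 \omega^{2} + 125\right)}{16 \omega^{4} - 600 \omega^{2} + 15625}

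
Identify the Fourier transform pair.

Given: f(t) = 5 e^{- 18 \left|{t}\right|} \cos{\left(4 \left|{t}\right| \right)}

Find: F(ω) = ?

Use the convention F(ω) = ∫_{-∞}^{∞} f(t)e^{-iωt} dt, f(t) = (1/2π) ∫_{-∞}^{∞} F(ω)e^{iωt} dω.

F(ω) = \frac{180 \left(\omega^{2} + 340\right)}{\omega^{4} + 616 \omega^{2} + 115600}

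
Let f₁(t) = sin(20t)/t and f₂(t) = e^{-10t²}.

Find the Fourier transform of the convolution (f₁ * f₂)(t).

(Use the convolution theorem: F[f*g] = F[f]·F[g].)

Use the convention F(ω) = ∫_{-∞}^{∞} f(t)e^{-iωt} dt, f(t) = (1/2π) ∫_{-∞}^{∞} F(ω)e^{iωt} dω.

F[f₁*f₂](ω) = \begin{cases} \frac{\sqrt{10} \pi^{\frac{3}{2}} e^{- \frac{\omega^{2}}{40}}}{10} & \text{for}\: \omega > -20 \wedge \omega < 20 \\0 & \text{otherwise} \end{cases}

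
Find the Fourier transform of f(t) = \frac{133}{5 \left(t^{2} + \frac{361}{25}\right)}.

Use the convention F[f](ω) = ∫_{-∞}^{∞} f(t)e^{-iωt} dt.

F(ω) = 7 \pi e^{- \frac{19 \left|{\omega}\right|}{5}}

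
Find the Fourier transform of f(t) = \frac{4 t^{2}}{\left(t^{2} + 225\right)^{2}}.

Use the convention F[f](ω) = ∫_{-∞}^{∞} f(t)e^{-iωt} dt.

F(ω) = \frac{2 \pi \left(1 - 15 \left|{\omega}\right|\right) e^{- 15 \left|{\omega}\right|}}{15}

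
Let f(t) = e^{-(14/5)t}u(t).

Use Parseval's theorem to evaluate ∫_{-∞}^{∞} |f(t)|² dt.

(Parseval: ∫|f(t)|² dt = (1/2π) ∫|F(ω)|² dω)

∫|f(t)|² dt = \frac{5}{28}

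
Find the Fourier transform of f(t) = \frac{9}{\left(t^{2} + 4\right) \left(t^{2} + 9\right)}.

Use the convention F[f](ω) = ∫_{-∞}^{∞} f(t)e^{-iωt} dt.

F(ω) = \frac{3 \pi \left(3 e^{\left|{\omega}\right|} - 2\right) e^{- 3 \left|{\omega}\right|}}{10}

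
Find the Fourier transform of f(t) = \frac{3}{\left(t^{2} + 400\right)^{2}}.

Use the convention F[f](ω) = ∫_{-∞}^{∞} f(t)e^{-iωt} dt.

F(ω) = \frac{3 \pi \left(20 \left|{\omega}\right| + 1\right) e^{- 20 \left|{\omega}\right|}}{16000}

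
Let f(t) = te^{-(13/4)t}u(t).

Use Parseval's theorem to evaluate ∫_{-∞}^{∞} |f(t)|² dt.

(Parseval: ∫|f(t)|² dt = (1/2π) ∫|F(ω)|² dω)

∫|f(t)|² dt = \frac{16}{2197}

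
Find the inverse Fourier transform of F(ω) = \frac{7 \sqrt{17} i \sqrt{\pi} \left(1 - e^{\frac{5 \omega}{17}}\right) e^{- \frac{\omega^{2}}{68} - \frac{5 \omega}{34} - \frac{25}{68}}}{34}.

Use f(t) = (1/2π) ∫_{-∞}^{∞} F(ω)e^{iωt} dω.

f(t) = 7 e^{- 17 t^{2}} \sin{\left(5 t \right)}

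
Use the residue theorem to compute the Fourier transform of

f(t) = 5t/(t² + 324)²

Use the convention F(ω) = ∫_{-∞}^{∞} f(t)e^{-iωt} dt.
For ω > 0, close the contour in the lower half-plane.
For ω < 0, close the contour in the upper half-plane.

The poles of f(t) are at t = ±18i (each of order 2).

Let g(z) = f(z)e^{-iωz}; for large |z| the factor e^{-iωz} decays in the lower half-plane when ω > 0 and in the upper half-plane when ω < 0.

Case ω > 0 (lower half-plane, clockwise contour ⇒ F(ω) = -2πi·ΣRes):
  Res_{z = - 18 i} g(z) = \frac{5 \omega e^{- 18 \omega}}{72} (pole of order 2)
  F(ω) = -2πi·ΣRes = - \frac{5 i \pi \omega e^{- 18 \omega}}{36}

Case ω < 0 (upper half-plane, counterclockwise contour ⇒ F(ω) = +2πi·ΣRes):
  Res_{z = 18 i} g(z) = - \frac{5 \omega e^{18 \omega}}{72} (pole of order 2)
  F(ω) = 2πi·ΣRes = - \frac{5 i \pi \omega e^{18 \omega}}{36}

Both cases combine into a single formula in |ω|:

F(ω) = - \frac{5 i \pi \omega e^{- 18 \left|{\omega}\right|}}{36}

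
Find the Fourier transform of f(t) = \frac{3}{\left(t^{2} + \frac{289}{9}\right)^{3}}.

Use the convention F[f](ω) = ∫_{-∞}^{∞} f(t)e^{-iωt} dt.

F(ω) = \frac{81 \pi \left(289 \omega^{2} + 153 \left|{\omega}\right| + 27\right) e^{- \frac{17 \left|{\omega}\right|}{3}}}{11358856}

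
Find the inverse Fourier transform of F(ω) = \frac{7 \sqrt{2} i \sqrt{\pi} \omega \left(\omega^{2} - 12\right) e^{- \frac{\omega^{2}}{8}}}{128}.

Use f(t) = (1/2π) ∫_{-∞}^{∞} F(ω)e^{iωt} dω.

f(t) = 7 t^{3} e^{- 2 t^{2}}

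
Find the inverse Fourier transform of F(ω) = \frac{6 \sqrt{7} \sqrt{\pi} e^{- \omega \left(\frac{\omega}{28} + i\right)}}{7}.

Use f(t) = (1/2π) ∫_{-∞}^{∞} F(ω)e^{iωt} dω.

f(t) = 6 e^{- 7 \left(t - 1\right)^{2}}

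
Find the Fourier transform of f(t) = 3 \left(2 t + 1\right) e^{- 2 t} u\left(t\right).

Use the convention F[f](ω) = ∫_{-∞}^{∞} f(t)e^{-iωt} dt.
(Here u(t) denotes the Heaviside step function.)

F(ω) = \frac{3 \left(- i \omega - 4\right)}{\omega^{2} - 4 i \omega - 4}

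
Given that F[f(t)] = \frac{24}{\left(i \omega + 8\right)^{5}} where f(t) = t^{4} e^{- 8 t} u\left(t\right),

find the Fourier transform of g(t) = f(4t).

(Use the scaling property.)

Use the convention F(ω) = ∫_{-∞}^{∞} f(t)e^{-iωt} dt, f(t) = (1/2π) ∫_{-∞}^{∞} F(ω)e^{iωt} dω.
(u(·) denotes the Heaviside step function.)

F[g](ω) = \frac{6144}{\left(i \omega + 32\right)^{5}}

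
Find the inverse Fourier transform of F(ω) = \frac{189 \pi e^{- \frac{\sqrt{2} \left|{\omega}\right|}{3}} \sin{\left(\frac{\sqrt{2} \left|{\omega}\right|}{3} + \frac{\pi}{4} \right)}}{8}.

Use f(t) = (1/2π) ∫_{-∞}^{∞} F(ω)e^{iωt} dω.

f(t) = \frac{7}{t^{4} + \frac{16}{81}}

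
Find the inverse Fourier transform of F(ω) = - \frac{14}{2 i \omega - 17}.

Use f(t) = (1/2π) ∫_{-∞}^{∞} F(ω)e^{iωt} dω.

f(t) = 7 e^{\frac{17 t}{2}} u\left(- t\right)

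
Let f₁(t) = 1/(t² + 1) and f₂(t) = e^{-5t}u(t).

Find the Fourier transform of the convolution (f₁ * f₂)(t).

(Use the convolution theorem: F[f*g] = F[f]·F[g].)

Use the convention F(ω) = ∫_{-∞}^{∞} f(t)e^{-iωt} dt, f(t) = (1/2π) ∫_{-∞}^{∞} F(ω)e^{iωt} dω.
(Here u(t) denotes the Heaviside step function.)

F[f₁*f₂](ω) = \frac{\pi e^{- \left|{\omega}\right|}}{i \omega + 5}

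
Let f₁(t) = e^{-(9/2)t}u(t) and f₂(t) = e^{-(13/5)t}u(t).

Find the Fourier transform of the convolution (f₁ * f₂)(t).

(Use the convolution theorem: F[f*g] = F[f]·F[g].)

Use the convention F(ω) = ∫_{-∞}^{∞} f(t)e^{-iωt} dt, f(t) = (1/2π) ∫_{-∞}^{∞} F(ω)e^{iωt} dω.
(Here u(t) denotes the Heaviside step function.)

F[f₁*f₂](ω) = \frac{10}{- 10 \omega^{2} + 71 i \omega + 117}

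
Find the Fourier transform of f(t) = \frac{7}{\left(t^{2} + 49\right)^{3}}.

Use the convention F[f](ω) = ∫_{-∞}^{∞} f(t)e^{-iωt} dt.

F(ω) = \frac{\pi \left(49 \omega^{2} + 21 \left|{\omega}\right| + 3\right) e^{- 7 \left|{\omega}\right|}}{19208}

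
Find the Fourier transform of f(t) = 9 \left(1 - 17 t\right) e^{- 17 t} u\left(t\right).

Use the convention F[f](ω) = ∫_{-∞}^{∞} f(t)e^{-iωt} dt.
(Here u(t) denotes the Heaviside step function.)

F(ω) = \frac{9 i \omega}{- \omega^{2} + 34 i \omega + 289}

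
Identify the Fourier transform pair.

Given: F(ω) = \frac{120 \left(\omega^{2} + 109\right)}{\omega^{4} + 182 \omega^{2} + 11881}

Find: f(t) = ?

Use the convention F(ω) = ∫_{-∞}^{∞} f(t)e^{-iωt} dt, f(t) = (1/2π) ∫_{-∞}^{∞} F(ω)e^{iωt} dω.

f(t) = 6 e^{- 10 \left|{t}\right|} \cos{\left(3 t \right)}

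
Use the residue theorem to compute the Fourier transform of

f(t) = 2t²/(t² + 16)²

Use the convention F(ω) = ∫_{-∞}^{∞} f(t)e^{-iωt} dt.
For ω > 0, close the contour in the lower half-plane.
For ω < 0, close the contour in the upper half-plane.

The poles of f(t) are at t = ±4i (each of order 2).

Let g(z) = f(z)e^{-iωz}; for large |z| the factor e^{-iωz} decays in the lower half-plane when ω > 0 and in the upper half-plane when ω < 0.

Case ω > 0 (lower half-plane, clockwise contour ⇒ F(ω) = -2πi·ΣRes):
  Res_{z = - 4 i} g(z) = \frac{i \left(1 - 4 \omega\right) e^{- 4 \omega}}{8} (pole of order 2)
  F(ω) = -2πi·ΣRes = \frac{\pi \left(1 - 4 \omega\right) e^{- 4 \omega}}{4}

Case ω < 0 (upper half-plane, counterclockwise contour ⇒ F(ω) = +2πi·ΣRes):
  Res_{z = 4 i} g(z) = \frac{i \left(- 4 \omega - 1\right) e^{4 \omega}}{8} (pole of order 2)
  F(ω) = 2πi·ΣRes = \frac{\pi \left(4 \omega + 1\right) e^{4 \omega}}{4}

Both cases combine into a single formula in |ω|:

F(ω) = \frac{\pi \left(1 - 4 \left|{\omega}\right|\right) e^{- 4 \left|{\omega}\right|}}{4}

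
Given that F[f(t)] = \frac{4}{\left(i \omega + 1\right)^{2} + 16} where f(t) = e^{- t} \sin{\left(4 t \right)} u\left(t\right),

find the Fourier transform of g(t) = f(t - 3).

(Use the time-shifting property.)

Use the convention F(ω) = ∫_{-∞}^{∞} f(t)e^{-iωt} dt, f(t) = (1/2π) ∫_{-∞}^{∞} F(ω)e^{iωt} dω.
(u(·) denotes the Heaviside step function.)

F[g](ω) = \frac{4 e^{- 3 i \omega}}{\left(i \omega + 1\right)^{2} + 16}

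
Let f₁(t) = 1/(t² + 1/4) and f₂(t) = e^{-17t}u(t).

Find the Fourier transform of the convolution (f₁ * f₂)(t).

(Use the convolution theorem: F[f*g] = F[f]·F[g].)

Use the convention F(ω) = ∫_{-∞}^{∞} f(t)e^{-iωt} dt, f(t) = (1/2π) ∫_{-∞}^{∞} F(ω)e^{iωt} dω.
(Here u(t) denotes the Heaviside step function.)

F[f₁*f₂](ω) = \frac{2 \pi e^{- \frac{\left|{\omega}\right|}{2}}}{i \omega + 17}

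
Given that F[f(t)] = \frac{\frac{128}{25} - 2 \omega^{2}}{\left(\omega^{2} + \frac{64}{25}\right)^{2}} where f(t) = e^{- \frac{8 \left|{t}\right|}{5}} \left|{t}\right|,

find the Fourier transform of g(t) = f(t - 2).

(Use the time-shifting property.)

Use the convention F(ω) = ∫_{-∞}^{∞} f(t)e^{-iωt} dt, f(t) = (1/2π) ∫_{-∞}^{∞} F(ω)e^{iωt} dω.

F[g](ω) = \frac{50 \left(64 - 25 \omega^{2}\right) e^{- 2 i \omega}}{\left(25 \omega^{2} + 64\right)^{2}}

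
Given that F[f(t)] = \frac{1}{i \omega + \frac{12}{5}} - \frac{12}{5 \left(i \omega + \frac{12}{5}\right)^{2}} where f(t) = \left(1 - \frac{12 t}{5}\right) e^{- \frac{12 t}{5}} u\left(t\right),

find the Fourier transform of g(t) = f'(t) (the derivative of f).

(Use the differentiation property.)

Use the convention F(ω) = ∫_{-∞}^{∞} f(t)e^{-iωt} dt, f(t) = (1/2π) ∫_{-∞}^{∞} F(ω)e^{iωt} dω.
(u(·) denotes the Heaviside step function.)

F[g](ω) = \frac{25 \omega^{2}}{25 \omega^{2} - 120 i \omega - 144}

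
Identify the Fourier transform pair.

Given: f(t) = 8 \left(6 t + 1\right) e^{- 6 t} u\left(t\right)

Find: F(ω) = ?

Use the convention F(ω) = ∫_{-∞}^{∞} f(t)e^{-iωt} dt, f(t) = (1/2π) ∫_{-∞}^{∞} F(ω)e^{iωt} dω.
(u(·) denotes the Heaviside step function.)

F(ω) = \frac{8 \left(- i \omega - 12\right)}{\omega^{2} - 12 i \omega - 36}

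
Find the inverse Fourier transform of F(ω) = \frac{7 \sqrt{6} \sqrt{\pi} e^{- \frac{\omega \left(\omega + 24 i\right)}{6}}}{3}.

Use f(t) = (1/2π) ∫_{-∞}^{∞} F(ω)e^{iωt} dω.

f(t) = 7 e^{- \frac{3 \left(t - 4\right)^{2}}{2}}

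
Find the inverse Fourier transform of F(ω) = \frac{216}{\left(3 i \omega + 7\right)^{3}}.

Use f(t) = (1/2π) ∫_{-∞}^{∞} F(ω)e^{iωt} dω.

f(t) = 4 t^{2} e^{- \frac{7 t}{3}} u\left(t\right)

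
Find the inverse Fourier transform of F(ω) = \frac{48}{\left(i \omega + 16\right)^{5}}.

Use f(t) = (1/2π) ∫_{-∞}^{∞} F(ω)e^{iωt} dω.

f(t) = 2 t^{4} e^{- 16 t} u\left(t\right)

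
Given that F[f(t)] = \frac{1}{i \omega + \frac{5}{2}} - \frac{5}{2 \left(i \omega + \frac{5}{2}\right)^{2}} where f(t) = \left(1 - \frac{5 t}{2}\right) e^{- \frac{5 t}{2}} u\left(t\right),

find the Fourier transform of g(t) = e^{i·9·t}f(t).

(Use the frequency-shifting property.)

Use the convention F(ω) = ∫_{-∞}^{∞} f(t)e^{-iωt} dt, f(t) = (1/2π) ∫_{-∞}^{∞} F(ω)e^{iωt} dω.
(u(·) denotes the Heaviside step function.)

F[g](ω) = \frac{4 i \left(9 - \omega\right)}{4 \omega^{2} - 4 \omega \left(18 + 5 i\right) + 299 + 180 i}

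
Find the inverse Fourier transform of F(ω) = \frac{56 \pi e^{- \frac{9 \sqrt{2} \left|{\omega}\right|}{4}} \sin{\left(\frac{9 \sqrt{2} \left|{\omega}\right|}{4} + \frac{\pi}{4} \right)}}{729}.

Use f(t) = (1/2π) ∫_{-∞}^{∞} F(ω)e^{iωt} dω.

f(t) = \frac{7}{t^{4} + \frac{6561}{16}}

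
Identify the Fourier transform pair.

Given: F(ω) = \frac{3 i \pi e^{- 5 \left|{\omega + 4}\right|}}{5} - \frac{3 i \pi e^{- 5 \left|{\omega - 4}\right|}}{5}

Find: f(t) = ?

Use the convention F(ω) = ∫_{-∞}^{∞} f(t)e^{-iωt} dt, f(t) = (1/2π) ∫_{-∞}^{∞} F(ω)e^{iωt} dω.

f(t) = \frac{6 \sin{\left(4 t \right)}}{t^{2} + 25}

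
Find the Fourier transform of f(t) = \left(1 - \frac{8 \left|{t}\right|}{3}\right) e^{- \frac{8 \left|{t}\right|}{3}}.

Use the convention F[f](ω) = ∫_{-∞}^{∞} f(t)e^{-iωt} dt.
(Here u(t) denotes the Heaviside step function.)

F(ω) = \frac{864 \omega^{2}}{\left(9 \omega^{2} + 64\right)^{2}}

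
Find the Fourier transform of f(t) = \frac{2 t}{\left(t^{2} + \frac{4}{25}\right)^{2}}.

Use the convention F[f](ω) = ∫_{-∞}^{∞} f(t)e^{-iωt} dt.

F(ω) = - \frac{5 i \pi \omega e^{- \frac{2 \left|{\omega}\right|}{5}}}{2}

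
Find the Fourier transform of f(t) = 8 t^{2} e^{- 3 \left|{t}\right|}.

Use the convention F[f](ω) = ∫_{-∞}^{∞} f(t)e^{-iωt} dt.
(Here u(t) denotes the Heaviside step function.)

F(ω) = \frac{288 \left(3 - \omega^{2}\right)}{\left(\omega^{2} + 9\right)^{3}}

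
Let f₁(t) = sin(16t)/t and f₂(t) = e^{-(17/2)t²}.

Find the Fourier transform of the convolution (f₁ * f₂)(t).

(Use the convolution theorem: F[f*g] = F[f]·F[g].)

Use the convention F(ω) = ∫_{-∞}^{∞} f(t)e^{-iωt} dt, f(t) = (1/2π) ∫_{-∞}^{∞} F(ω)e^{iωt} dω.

F[f₁*f₂](ω) = \begin{cases} \frac{\sqrt{34} \pi^{\frac{3}{2}} e^{- \frac{\omega^{2}}{34}}}{17} & \text{for}\: \omega > -16 \wedge \omega < 16 \\0 & \text{otherwise} \end{cases}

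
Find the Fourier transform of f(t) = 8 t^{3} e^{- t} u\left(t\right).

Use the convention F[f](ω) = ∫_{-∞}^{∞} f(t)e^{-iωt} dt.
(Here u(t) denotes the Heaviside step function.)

F(ω) = \frac{48}{\left(i \omega + 1\right)^{4}}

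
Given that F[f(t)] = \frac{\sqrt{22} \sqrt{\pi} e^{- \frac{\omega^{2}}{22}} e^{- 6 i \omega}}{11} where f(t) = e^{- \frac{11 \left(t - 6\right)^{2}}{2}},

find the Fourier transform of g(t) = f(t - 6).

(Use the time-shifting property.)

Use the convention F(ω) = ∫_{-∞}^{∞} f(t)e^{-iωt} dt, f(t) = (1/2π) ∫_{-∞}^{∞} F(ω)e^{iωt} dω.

F[g](ω) = \frac{\sqrt{22} \sqrt{\pi} e^{- \frac{\omega \left(\omega + 264 i\right)}{22}}}{11}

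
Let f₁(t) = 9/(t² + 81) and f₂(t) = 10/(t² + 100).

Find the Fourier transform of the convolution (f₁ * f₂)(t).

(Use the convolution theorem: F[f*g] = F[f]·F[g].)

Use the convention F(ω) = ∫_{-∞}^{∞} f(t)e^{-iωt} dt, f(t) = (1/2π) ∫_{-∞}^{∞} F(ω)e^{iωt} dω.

F[f₁*f₂](ω) = \pi^{2} e^{- 19 \left|{\omega}\right|}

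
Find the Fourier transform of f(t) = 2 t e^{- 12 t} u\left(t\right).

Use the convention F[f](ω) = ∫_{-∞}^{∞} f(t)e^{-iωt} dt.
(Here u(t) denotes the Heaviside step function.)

F(ω) = \frac{2}{\left(i \omega + 12\right)^{2}}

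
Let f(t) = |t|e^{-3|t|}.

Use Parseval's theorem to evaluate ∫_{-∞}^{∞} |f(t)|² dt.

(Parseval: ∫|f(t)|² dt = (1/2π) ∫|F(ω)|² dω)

∫|f(t)|² dt = \frac{1}{54}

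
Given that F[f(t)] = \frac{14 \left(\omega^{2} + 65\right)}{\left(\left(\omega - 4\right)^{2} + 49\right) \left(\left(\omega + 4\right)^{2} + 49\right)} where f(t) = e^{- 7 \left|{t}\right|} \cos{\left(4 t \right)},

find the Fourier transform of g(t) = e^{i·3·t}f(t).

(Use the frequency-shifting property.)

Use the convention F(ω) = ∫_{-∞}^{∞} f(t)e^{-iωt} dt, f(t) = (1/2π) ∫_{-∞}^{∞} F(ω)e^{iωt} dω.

F[g](ω) = \frac{14 \left(\left(\omega - 3\right)^{2} + 65\right)}{\left(\left(\omega - 7\right)^{2} + 49\right) \left(\left(\omega + 1\right)^{2} + 49\right)}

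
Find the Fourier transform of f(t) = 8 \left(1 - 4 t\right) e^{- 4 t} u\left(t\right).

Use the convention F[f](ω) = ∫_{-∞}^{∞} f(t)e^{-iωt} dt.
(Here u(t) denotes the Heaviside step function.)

F(ω) = \frac{8 i \omega}{- \omega^{2} + 8 i \omega + 16}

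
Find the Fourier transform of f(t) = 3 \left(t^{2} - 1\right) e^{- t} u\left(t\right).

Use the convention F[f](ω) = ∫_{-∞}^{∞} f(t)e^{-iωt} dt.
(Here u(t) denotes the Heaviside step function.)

F(ω) = \frac{3 \left(2 i \omega - \left(i \omega + 1\right)^{3} + 2\right)}{\left(i \omega + 1\right)^{4}}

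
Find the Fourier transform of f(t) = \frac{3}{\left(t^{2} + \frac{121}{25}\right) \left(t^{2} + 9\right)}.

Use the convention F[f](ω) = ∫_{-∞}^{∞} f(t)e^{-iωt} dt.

F(ω) = - \frac{25 \pi e^{- 3 \left|{\omega}\right|}}{104} + \frac{375 \pi e^{- \frac{11 \left|{\omega}\right|}{5}}}{1144}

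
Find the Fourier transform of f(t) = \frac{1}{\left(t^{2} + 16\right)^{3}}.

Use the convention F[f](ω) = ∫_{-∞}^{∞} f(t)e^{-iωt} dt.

F(ω) = \frac{\pi \left(16 \omega^{2} + 12 \left|{\omega}\right| + 3\right) e^{- 4 \left|{\omega}\right|}}{8192}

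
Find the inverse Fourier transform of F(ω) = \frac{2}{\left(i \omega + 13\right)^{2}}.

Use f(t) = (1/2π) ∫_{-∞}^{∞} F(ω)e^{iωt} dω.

f(t) = 2 t e^{- 13 t} u\left(t\right)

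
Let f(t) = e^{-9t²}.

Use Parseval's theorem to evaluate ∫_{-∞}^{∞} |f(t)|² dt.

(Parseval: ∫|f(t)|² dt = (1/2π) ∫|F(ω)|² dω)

∫|f(t)|² dt = \frac{\sqrt{2} \sqrt{\pi}}{6}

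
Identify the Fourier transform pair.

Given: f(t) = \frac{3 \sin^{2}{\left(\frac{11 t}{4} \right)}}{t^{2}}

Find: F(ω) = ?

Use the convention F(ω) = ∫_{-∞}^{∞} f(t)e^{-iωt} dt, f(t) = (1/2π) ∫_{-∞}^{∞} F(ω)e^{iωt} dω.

F(ω) = \begin{cases} \frac{3 \pi \left(11 - 2 \left|{\omega}\right|\right)}{4} & \text{for}\: \omega > - \frac{11}{2} \wedge \omega < \frac{11}{2} \\0 & \text{otherwise} \end{cases}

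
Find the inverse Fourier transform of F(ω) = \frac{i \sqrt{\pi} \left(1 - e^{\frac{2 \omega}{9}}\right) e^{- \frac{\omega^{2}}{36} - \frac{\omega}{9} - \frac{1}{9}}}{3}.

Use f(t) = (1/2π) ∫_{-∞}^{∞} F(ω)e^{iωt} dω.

f(t) = 2 e^{- 9 t^{2}} \sin{\left(2 t \right)}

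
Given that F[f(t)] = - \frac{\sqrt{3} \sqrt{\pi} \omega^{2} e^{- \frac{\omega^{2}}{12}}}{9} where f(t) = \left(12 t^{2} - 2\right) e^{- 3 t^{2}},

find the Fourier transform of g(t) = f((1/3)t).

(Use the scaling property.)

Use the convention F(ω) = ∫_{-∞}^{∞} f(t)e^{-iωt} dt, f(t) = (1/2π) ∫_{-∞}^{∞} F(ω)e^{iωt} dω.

F[g](ω) = - 3 \sqrt{3} \sqrt{\pi} \omega^{2} e^{- \frac{3 \omega^{2}}{4}}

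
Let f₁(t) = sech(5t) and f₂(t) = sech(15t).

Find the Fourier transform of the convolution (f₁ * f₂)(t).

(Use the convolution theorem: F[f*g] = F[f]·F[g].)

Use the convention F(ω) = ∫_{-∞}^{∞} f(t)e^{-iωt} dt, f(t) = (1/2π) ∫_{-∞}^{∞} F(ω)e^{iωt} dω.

F[f₁*f₂](ω) = \frac{\pi^{2}}{75 \cosh{\left(\frac{\pi \omega}{30} \right)} \cosh{\left(\frac{\pi \omega}{10} \right)}}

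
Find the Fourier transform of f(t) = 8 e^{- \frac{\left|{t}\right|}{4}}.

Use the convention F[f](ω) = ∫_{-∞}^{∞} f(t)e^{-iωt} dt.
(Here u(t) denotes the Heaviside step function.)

F(ω) = \frac{64}{16 \omega^{2} + 1}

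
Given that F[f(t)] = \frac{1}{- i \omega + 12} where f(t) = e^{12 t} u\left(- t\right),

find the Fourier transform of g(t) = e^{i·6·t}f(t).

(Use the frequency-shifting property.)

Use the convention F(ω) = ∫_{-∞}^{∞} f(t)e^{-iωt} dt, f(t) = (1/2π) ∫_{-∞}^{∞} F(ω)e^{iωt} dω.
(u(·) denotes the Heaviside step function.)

F[g](ω) = \frac{i}{\omega - 6 + 12 i}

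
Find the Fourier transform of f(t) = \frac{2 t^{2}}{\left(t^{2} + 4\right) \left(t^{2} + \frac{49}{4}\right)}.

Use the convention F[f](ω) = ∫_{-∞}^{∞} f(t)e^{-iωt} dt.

F(ω) = - \frac{16 \pi e^{- 2 \left|{\omega}\right|}}{33} + \frac{28 \pi e^{- \frac{7 \left|{\omega}\right|}{2}}}{33}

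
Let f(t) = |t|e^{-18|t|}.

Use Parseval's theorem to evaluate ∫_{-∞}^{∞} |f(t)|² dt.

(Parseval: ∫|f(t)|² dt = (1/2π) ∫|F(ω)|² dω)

∫|f(t)|² dt = \frac{1}{11664}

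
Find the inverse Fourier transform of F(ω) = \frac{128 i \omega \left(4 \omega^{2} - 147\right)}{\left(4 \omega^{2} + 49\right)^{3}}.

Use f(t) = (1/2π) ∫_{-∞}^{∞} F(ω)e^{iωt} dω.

f(t) = 2 t e^{- \frac{7 \left|{t}\right|}{2}} \left|{t}\right|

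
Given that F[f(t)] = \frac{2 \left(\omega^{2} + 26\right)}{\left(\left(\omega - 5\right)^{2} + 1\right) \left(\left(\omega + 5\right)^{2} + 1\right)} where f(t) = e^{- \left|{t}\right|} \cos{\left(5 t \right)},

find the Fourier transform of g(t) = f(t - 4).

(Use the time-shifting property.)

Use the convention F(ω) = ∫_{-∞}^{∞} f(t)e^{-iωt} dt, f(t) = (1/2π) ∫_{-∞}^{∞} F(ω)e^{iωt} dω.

F[g](ω) = \frac{2 \left(\omega^{2} + 26\right) e^{- 4 i \omega}}{\omega^{4} - 48 \omega^{2} + 676}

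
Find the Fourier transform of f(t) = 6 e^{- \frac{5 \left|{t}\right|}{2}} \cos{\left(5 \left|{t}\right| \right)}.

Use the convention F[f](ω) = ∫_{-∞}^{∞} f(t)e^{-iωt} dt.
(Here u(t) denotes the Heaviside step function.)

F(ω) = \frac{120 \left(4 \omega^{2} + 125\right)}{16 \omega^{4} - 600 \omega^{2} + 15625}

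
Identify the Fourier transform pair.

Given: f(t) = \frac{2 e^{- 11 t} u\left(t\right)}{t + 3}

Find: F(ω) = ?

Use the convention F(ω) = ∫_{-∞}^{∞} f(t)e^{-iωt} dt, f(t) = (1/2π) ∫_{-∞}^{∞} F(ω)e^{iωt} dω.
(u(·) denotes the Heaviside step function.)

F(ω) = 2 e^{3 i \omega + 33} \operatorname{E}_{1}\left(3 i \omega + 33\right)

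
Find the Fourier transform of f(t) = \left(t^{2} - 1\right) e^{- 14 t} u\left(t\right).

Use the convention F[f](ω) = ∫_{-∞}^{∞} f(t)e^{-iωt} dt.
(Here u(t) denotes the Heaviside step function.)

F(ω) = \frac{2 i \omega - \left(i \omega + 14\right)^{3} + 28}{\left(i \omega + 14\right)^{4}}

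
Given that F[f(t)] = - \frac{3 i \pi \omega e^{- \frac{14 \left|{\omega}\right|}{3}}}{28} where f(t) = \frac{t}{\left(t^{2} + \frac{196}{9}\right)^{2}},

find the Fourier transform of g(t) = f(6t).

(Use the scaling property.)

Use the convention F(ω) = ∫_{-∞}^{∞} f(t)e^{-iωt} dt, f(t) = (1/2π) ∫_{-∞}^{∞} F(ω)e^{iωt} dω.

F[g](ω) = - \frac{i \pi \omega e^{- \frac{7 \left|{\omega}\right|}{9}}}{336}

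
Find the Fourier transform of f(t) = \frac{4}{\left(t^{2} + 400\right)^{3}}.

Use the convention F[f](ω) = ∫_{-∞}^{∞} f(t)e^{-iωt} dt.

F(ω) = \frac{\pi \left(400 \omega^{2} + 60 \left|{\omega}\right| + 3\right) e^{- 20 \left|{\omega}\right|}}{6400000}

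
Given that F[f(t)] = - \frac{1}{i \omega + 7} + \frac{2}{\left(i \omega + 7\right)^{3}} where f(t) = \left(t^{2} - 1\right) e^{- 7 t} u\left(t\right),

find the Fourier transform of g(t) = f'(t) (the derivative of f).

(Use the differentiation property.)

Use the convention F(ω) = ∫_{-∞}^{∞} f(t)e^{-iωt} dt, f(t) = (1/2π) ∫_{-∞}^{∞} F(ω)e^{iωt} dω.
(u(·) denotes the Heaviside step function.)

F[g](ω) = \frac{i \omega \left(2 i \omega - \left(i \omega + 7\right)^{3} + 14\right)}{\left(i \omega + 7\right)^{4}}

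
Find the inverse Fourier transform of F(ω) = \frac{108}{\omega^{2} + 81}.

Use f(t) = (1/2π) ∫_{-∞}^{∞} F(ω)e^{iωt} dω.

f(t) = 6 e^{- 9 \left|{t}\right|}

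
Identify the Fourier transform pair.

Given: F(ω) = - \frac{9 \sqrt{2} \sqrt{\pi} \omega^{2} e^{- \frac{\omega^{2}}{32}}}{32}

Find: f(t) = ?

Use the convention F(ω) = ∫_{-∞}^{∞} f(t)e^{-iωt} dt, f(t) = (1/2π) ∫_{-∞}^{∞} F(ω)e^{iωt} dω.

f(t) = 9 \left(32 t^{2} - 2\right) e^{- 8 t^{2}}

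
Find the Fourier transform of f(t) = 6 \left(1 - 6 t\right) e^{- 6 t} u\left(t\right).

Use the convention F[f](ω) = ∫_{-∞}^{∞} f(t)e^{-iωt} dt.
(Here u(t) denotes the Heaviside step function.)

F(ω) = \frac{6 i \omega}{- \omega^{2} + 12 i \omega + 36}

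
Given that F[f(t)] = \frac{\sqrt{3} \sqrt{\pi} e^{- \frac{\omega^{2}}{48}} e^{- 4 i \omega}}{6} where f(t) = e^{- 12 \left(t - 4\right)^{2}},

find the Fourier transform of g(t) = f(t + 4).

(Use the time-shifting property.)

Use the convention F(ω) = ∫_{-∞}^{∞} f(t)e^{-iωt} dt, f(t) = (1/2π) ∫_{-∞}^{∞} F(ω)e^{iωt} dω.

F[g](ω) = \frac{\sqrt{3} \sqrt{\pi} e^{- \frac{\omega^{2}}{48}}}{6}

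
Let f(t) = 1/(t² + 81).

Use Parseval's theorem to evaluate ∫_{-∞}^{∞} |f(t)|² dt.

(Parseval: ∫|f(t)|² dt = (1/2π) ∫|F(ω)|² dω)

∫|f(t)|² dt = \frac{\pi}{1458}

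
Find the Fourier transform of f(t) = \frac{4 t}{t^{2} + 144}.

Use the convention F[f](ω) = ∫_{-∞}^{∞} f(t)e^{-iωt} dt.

F(ω) = - 4 i \pi e^{- 12 \left|{\omega}\right|} \operatorname{sign}{\left(\omega \right)}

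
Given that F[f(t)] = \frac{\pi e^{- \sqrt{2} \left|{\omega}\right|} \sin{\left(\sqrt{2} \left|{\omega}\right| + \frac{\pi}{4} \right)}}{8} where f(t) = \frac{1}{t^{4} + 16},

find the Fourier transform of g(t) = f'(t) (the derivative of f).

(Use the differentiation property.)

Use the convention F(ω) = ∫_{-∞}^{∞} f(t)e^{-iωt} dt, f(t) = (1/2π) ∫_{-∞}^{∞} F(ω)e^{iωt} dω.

F[g](ω) = \frac{i \pi \omega e^{- \sqrt{2} \left|{\omega}\right|} \sin{\left(\sqrt{2} \left|{\omega}\right| + \frac{\pi}{4} \right)}}{8}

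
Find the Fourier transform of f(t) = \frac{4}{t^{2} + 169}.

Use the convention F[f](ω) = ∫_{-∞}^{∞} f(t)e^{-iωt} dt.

F(ω) = \frac{4 \pi e^{- 13 \left|{\omega}\right|}}{13}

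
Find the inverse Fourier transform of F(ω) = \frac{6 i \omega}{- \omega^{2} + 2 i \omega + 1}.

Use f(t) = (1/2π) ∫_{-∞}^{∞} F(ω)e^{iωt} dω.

f(t) = 6 \left(1 - t\right) e^{- t} u\left(t\right)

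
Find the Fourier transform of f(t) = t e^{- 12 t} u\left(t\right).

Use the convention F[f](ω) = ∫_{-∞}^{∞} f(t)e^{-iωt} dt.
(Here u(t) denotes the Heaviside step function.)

F(ω) = \frac{1}{\left(i \omega + 12\right)^{2}}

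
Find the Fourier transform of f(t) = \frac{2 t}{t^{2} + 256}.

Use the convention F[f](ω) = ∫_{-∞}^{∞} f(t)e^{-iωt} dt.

F(ω) = - 2 i \pi e^{- 16 \left|{\omega}\right|} \operatorname{sign}{\left(\omega \right)}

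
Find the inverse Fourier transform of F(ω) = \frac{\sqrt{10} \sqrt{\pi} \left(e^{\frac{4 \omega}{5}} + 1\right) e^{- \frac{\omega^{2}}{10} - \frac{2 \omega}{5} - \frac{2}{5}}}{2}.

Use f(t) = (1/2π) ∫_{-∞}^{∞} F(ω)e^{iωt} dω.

f(t) = 5 e^{- \frac{5 t^{2}}{2}} \cos{\left(2 t \right)}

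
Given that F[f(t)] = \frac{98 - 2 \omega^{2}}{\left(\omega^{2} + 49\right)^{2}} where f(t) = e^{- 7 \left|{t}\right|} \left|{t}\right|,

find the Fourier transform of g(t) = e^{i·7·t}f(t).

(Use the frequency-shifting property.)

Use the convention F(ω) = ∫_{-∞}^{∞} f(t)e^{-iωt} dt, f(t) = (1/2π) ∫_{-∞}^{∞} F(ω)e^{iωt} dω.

F[g](ω) = \frac{2 \left(49 - \left(\omega - 7\right)^{2}\right)}{\left(\left(\omega - 7\right)^{2} + 49\right)^{2}}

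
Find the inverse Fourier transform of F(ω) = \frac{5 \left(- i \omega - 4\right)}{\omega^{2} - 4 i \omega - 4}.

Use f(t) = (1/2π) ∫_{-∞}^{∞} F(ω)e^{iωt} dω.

f(t) = 5 \left(2 t + 1\right) e^{- 2 t} u\left(t\right)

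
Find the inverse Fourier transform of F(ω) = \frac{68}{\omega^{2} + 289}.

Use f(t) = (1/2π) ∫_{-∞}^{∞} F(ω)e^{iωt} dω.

f(t) = 2 e^{- 17 \left|{t}\right|}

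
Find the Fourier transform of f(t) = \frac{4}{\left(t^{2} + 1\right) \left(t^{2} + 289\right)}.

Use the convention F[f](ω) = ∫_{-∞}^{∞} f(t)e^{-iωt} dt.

F(ω) = \frac{\pi e^{- \left|{\omega}\right|}}{72} - \frac{\pi e^{- 17 \left|{\omega}\right|}}{1224}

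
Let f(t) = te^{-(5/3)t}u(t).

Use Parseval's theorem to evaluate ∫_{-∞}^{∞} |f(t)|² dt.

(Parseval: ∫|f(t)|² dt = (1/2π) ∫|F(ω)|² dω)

∫|f(t)|² dt = \frac{27}{500}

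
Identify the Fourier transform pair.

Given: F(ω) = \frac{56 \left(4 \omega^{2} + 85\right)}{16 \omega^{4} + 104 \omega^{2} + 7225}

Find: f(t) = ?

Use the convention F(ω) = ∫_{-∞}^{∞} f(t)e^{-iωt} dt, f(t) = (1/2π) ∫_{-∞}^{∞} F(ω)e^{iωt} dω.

f(t) = 2 e^{- \frac{7 \left|{t}\right|}{2}} \cos{\left(3 t \right)}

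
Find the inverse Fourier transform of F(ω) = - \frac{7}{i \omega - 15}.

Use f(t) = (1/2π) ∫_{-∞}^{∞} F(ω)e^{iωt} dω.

f(t) = 7 e^{15 t} u\left(- t\right)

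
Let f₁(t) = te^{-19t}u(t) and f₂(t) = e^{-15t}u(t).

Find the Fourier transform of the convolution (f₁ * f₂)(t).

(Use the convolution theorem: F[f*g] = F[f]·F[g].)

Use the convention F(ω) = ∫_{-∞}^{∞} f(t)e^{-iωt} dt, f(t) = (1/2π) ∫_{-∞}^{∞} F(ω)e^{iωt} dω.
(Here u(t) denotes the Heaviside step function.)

F[f₁*f₂](ω) = \frac{1}{\left(i \omega + 15\right) \left(i \omega + 19\right)^{2}}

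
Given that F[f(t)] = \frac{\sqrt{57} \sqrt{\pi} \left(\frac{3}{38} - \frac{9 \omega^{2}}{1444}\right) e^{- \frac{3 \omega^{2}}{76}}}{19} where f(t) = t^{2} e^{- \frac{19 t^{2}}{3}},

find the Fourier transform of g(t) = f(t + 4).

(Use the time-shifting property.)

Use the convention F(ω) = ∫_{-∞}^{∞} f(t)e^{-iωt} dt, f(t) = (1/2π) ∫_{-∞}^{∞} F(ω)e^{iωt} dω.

F[g](ω) = \frac{3 \sqrt{57} \sqrt{\pi} \left(38 - 3 \omega^{2}\right) e^{\frac{\omega \left(- 3 \omega + 304 i\right)}{76}}}{27436}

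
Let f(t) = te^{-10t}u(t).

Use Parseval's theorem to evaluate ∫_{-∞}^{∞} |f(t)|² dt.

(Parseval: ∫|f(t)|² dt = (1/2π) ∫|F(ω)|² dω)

∫|f(t)|² dt = \frac{1}{4000}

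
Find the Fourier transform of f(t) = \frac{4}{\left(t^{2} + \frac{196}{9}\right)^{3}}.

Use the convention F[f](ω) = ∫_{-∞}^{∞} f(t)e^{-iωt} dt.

F(ω) = \frac{27 \pi \left(196 \omega^{2} + 126 \left|{\omega}\right| + 27\right) e^{- \frac{14 \left|{\omega}\right|}{3}}}{1075648}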